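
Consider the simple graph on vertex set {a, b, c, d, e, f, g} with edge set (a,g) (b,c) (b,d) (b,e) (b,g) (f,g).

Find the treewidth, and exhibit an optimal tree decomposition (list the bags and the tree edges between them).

Treewidth 1.
Bags: B1 = {a, g}  B2 = {f, g}  B3 = {b, g}  B4 = {b, d}  B5 = {b, e}  B6 = {b, c}
Tree: B1–B2, B2–B3, B3–B4, B4–B5, B5–B6

Each bag holds 2 vertices, so the decomposition has width 1, which upper-bounds the treewidth. Since G has at least one edge (e.g. a–g), it is not an edgeless graph, so tw(G) ≥ 1. Hence tw(G) = 1 exactly.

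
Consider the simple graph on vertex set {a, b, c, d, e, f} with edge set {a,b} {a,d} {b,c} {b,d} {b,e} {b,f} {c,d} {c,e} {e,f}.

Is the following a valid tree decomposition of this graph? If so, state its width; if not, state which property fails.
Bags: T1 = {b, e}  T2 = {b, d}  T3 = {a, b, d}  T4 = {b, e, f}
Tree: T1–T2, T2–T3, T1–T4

No — vertex c appears in no bag.

A tree decomposition must satisfy three properties: every vertex lies in some bag; for every edge, both endpoints lie together in some bag; and for every vertex, the bags containing it form a connected subtree. Here vertex c appears in no bag, so the decomposition is invalid.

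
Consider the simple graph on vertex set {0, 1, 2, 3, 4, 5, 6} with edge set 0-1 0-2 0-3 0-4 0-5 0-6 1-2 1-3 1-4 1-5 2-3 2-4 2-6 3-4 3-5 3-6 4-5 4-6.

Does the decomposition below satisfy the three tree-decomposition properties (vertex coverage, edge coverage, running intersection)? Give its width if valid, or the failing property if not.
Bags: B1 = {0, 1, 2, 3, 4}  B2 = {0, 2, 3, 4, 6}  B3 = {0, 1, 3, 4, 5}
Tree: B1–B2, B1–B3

Yes; width 4.

Vertex coverage: the bags together contain {0, 1, 2, 3, 4, 5, 6}, the full vertex set. Edge coverage: each edge of G has both endpoints in at least one bag. Running intersection: for every vertex, the bags containing it form a connected subtree. All three properties hold, so this is a valid tree decomposition of width max|bag| − 1 = 4, and hence tw(G) ≤ 4.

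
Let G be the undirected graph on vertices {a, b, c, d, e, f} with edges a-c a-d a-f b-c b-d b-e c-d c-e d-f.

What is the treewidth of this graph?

2

A width-2 tree decomposition is:
Bags: B1 = {a, c, d}  B2 = {b, c, d}  B3 = {b, c, e}  B4 = {a, d, f}
Tree: B1–B2, B2–B3, B1–B4
The largest bag has 3 vertices, giving width 2; this decomposition certifies tw(G) ≤ 2. For the lower bound, the 3 vertices {a, c, d} are pairwise adjacent, and any tree decomposition puts a clique entirely inside one bag — forcing width ≥ 2. Therefore the treewidth is 2.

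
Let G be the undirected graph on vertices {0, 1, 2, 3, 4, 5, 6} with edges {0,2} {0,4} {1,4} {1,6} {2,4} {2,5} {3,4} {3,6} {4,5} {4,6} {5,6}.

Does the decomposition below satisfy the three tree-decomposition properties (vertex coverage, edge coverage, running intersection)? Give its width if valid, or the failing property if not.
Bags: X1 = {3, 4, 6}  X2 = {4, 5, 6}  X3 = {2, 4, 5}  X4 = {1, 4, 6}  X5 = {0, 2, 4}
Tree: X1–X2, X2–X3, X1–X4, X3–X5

Yes; width 2.

Checking the three conditions: (i) the bags cover all of {0, 1, 2, 3, 4, 5, 6}; (ii) for each edge, some bag contains both endpoints; (iii) the bags containing any fixed vertex form a subtree. All hold, so the decomposition is valid with width 3 − 1 = 2.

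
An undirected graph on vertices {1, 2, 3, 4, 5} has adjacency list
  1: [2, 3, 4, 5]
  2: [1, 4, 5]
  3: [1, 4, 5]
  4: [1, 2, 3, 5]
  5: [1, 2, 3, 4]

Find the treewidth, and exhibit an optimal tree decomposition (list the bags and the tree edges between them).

The largest bag has 4 vertices, giving width 3; this decomposition certifies tw(G) ≤ 3. On the other hand G contains the 4-clique {1, 2, 4, 5}. A clique must lie in a single bag of any decomposition, so no decomposition can have width below 3. Hence tw(G) = 3 exactly.

Treewidth 3.
One optimal decomposition is:
Bags: B1 = {1, 3, 4, 5}  B2 = {1, 2, 4, 5}
Tree: B1–B2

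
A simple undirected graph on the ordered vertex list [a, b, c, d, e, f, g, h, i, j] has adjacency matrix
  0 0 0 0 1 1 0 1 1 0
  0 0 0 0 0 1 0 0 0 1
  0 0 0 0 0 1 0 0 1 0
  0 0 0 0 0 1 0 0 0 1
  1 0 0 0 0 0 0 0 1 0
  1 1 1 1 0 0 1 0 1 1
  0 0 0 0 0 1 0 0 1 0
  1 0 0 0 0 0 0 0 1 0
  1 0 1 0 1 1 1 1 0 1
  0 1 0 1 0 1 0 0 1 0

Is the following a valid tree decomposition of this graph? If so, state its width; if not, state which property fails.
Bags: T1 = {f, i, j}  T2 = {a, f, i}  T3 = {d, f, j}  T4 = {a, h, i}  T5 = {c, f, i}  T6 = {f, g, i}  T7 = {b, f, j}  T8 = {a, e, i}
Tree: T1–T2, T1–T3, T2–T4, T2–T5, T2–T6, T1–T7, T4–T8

Every vertex of G appears in some bag (union = {a, b, c, d, e, f, g, h, i, j}); every edge is covered by a bag; and for each vertex v the set of bags containing v is connected in the bag tree. The decomposition is therefore valid. The largest bag has 3 vertices, so the width is 2.

Yes; width 2.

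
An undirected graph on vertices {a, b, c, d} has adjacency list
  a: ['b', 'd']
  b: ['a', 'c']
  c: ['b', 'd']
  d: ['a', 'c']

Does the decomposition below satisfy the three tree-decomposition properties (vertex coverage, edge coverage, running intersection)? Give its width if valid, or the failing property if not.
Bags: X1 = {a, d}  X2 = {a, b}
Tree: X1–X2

A tree decomposition must satisfy three properties: every vertex lies in some bag; for every edge, both endpoints lie together in some bag; and for every vertex, the bags containing it form a connected subtree. Here vertex c appears in no bag, so the decomposition is invalid.

No — vertex c appears in no bag.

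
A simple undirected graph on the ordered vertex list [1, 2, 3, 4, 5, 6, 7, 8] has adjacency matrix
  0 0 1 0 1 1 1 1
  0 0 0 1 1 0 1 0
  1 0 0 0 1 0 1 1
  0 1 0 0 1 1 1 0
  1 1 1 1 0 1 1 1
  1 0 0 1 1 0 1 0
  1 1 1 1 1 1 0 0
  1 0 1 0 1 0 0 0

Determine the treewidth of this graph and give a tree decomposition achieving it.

The largest bag has 4 vertices, giving width 3; this decomposition certifies tw(G) ≤ 3. Conversely, {1, 3, 5, 8} is a clique of size 4, and the vertices of any clique must share a bag in every tree decomposition; so some bag has ≥ 4 vertices and tw(G) ≥ 3. Combining the bounds, tw(G) = 3.

Treewidth 3.
Bags: B1 = {1, 3, 5, 7}  B2 = {1, 5, 6, 7}  B3 = {4, 5, 6, 7}  B4 = {2, 4, 5, 7}  B5 = {1, 3, 5, 8}
Tree: B1–B2, B2–B3, B3–B4, B1–B5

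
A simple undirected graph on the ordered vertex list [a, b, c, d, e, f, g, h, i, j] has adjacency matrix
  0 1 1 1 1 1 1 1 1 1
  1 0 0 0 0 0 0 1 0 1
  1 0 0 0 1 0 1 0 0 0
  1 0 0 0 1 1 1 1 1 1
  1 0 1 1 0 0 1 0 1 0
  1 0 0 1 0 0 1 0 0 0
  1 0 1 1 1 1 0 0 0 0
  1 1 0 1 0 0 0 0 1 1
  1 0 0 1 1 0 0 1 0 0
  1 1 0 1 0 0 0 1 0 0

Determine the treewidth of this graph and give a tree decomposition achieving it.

Treewidth 3.
One such decomposition:
Bags: B1 = {a, d, e, i}  B2 = {a, d, h, i}  B3 = {a, d, e, g}  B4 = {a, d, h, j}  B5 = {a, d, f, g}  B6 = {a, c, e, g}  B7 = {a, b, h, j}
Tree: B1–B2, B1–B3, B2–B4, B3–B5, B3–B6, B4–B7

Every bag has size at most 4, so the width is 4 − 1 = 3 and tw(G) ≤ 3. Conversely, {a, d, e, g} is a clique of size 4, and the vertices of any clique must share a bag in every tree decomposition; so some bag has ≥ 4 vertices and tw(G) ≥ 3. Therefore the treewidth is 3.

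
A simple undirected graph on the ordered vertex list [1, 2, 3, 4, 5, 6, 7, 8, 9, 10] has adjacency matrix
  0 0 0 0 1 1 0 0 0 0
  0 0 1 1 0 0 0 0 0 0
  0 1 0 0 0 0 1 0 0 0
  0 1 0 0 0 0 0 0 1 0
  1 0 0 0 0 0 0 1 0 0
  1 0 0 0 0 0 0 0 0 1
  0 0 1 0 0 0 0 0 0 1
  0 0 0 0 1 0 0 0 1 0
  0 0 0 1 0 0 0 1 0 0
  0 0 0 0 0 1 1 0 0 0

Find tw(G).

2

A width-2 tree decomposition is:
Bags: B1 = {5, 8, 9}  B2 = {4, 5, 9}  B3 = {2, 4, 5}  B4 = {2, 3, 5}  B5 = {3, 5, 7}  B6 = {5, 7, 10}  B7 = {5, 6, 10}  B8 = {1, 5, 6}
Tree: B1–B2, B2–B3, B3–B4, B4–B5, B5–B6, B6–B7, B7–B8
Each bag holds 3 vertices, so the decomposition has width 2, which upper-bounds the treewidth. Since 5–8–9–4–2–3–7–10–6–1–5 is a cycle in G, G is not acyclic. Forests are exactly the graphs of treewidth ≤ 1, so tw(G) ≥ 2. The upper and lower bounds meet at 2, so that is the treewidth.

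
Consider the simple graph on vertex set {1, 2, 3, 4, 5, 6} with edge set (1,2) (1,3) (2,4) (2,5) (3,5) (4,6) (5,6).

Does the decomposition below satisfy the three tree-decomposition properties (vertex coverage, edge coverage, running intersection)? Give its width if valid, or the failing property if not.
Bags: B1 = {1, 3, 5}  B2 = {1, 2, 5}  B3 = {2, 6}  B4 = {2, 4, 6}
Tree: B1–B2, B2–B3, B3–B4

A tree decomposition must satisfy three properties: every vertex lies in some bag; for every edge, both endpoints lie together in some bag; and for every vertex, the bags containing it form a connected subtree. Here edge (5,6) lies in no bag, so the decomposition is invalid.

No — edge (5,6) lies in no bag.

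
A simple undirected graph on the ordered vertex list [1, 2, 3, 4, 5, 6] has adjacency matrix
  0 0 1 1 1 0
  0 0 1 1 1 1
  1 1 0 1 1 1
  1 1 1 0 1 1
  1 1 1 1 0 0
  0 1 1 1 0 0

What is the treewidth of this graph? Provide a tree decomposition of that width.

Every bag has size at most 4, so the width is 4 − 1 = 3 and tw(G) ≤ 3. For the lower bound, the 4 vertices {1, 3, 4, 5} are pairwise adjacent, and any tree decomposition puts a clique entirely inside one bag — forcing width ≥ 3. Hence tw(G) = 3 exactly.

Treewidth 3.
One optimal decomposition is:
Bags: B1 = {2, 3, 4, 5}  B2 = {2, 3, 4, 6}  B3 = {1, 3, 4, 5}
Tree: B1–B2, B1–B3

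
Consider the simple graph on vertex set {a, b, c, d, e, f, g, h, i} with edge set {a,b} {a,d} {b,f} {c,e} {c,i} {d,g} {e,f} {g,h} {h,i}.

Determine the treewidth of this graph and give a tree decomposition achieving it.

Every bag has size at most 3, so the width is 3 − 1 = 2 and tw(G) ≤ 2. Since d–a–b–f–e–c–i–h–g–d is a cycle in G, G is not acyclic. Forests are exactly the graphs of treewidth ≤ 1, so tw(G) ≥ 2. Therefore the treewidth is 2.

Treewidth 2.
One optimal decomposition is:
Bags: B1 = {a, b, d}  B2 = {b, d, f}  B3 = {d, e, f}  B4 = {c, d, e}  B5 = {c, d, i}  B6 = {d, h, i}  B7 = {d, g, h}
Tree: B1–B2, B2–B3, B3–B4, B4–B5, B5–B6, B6–B7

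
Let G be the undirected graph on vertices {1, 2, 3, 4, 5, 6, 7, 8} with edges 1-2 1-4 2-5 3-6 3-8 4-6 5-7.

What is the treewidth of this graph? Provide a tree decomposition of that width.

Treewidth 1.
Bags: B1 = {5, 7}  B2 = {2, 5}  B3 = {1, 2}  B4 = {1, 4}  B5 = {4, 6}  B6 = {3, 6}  B7 = {3, 8}
Tree: B1–B2, B2–B3, B3–B4, B4–B5, B5–B6, B6–B7

The largest bag has 2 vertices, giving width 1; this decomposition certifies tw(G) ≤ 1. G has an edge, so its treewidth is at least 1. Combining the bounds, tw(G) = 1.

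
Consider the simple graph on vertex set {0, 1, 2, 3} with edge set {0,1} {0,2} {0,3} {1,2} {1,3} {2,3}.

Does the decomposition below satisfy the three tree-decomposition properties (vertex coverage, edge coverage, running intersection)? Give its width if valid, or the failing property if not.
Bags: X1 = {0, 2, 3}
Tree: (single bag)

A tree decomposition must satisfy three properties: every vertex lies in some bag; for every edge, both endpoints lie together in some bag; and for every vertex, the bags containing it form a connected subtree. Here vertex 1 appears in no bag, so the decomposition is invalid.

No — vertex 1 appears in no bag.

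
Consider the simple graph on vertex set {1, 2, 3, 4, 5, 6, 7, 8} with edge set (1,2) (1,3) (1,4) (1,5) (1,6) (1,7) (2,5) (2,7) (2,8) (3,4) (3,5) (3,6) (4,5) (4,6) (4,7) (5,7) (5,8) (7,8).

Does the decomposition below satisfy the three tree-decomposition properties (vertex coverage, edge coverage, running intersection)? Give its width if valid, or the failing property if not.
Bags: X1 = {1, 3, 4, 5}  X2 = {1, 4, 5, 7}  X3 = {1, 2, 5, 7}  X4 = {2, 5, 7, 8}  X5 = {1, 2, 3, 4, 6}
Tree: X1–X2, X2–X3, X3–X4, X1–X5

No — bags containing vertex 2 are not connected in the tree.

A tree decomposition must satisfy three properties: every vertex lies in some bag; for every edge, both endpoints lie together in some bag; and for every vertex, the bags containing it form a connected subtree. Here bags containing vertex 2 are not connected in the tree, so the decomposition is invalid.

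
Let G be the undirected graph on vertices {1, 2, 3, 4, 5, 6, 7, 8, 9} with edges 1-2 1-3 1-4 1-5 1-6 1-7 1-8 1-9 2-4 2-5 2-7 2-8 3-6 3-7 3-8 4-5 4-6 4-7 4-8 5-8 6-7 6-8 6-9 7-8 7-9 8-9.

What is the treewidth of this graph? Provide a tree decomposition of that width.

Treewidth 4.
Bags: B1 = {1, 2, 4, 7, 8}  B2 = {1, 4, 6, 7, 8}  B3 = {1, 3, 6, 7, 8}  B4 = {1, 2, 4, 5, 8}  B5 = {1, 6, 7, 8, 9}
Tree: B1–B2, B2–B3, B1–B4, B3–B5

Every bag has size at most 5, so the width is 5 − 1 = 4 and tw(G) ≤ 4. On the other hand G contains the 5-clique {1, 2, 4, 5, 8}. A clique must lie in a single bag of any decomposition, so no decomposition can have width below 4. The upper and lower bounds meet at 4, so that is the treewidth.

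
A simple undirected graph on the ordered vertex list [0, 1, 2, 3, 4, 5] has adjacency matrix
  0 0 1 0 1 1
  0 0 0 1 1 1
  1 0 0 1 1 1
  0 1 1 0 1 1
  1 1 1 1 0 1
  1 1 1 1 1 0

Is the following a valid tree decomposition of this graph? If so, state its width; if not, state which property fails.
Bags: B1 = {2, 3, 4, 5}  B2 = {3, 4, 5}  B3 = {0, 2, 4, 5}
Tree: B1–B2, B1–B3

No — vertex 1 appears in no bag.

A tree decomposition must satisfy three properties: every vertex lies in some bag; for every edge, both endpoints lie together in some bag; and for every vertex, the bags containing it form a connected subtree. Here vertex 1 appears in no bag, so the decomposition is invalid.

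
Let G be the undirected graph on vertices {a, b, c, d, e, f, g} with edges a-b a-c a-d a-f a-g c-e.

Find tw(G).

1

A width-1 tree decomposition is:
Bags: B1 = {a, g}  B2 = {a, f}  B3 = {a, d}  B4 = {a, c}  B5 = {a, b}  B6 = {c, e}
Tree: B1–B2, B1–B3, B3–B4, B2–B5, B4–B6
Every bag has size at most 2, so the width is 2 − 1 = 1 and tw(G) ≤ 1. Since G has at least one edge (e.g. g–a), it is not an edgeless graph, so tw(G) ≥ 1. Combining the bounds, tw(G) = 1.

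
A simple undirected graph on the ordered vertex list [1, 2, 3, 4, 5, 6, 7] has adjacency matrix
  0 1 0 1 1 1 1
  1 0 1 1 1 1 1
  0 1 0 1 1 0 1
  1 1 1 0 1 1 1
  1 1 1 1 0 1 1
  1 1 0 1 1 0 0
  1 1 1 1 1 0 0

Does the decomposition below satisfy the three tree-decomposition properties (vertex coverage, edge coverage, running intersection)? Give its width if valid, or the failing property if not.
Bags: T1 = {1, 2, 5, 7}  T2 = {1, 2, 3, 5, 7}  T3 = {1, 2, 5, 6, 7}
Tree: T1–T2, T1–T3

A tree decomposition must satisfy three properties: every vertex lies in some bag; for every edge, both endpoints lie together in some bag; and for every vertex, the bags containing it form a connected subtree. Here vertex 4 appears in no bag, so the decomposition is invalid.

No — vertex 4 appears in no bag.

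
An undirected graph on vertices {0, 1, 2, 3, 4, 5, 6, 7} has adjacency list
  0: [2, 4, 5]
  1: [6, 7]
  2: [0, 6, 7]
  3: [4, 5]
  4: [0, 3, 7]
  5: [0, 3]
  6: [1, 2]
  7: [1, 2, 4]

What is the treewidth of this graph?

A width-2 tree decomposition is:
Bags: B1 = {1, 6, 7}  B2 = {2, 6, 7}  B3 = {2, 4, 7}  B4 = {0, 2, 4}  B5 = {0, 3, 4}  B6 = {0, 3, 5}
Tree: B1–B2, B2–B3, B3–B4, B4–B5, B5–B6
The largest bag has 3 vertices, giving width 2; this decomposition certifies tw(G) ≤ 2. Since 1–6–2–7–1 is a cycle in G, G is not acyclic. Forests are exactly the graphs of treewidth ≤ 1, so tw(G) ≥ 2. Therefore the treewidth is 2.

2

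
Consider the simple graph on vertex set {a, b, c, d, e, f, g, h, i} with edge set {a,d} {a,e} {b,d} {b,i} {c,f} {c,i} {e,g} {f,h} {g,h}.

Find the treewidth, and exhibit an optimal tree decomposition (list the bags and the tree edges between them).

Treewidth 2.
One such decomposition:
Bags: B1 = {c, f, i}  B2 = {b, f, i}  B3 = {b, d, f}  B4 = {a, d, f}  B5 = {a, e, f}  B6 = {e, f, g}  B7 = {f, g, h}
Tree: B1–B2, B2–B3, B3–B4, B4–B5, B5–B6, B6–B7

The largest bag has 3 vertices, giving width 2; this decomposition certifies tw(G) ≤ 2. Since f–c–i–b–d–a–e–g–h–f is a cycle in G, G is not acyclic. Forests are exactly the graphs of treewidth ≤ 1, so tw(G) ≥ 2. The upper and lower bounds meet at 2, so that is the treewidth.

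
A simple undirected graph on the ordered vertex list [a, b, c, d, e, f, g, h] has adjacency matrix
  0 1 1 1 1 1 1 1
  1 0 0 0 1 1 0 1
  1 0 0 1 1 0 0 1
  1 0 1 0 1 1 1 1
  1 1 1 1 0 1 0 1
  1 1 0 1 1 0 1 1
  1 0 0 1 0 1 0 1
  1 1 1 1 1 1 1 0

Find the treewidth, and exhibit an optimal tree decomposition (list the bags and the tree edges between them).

Each bag holds 5 vertices, so the decomposition has width 4, which upper-bounds the treewidth. Conversely, {a, d, f, g, h} is a clique of size 5, and the vertices of any clique must share a bag in every tree decomposition; so some bag has ≥ 5 vertices and tw(G) ≥ 4. Hence tw(G) = 4 exactly.

Treewidth 4.
One optimal decomposition is:
Bags: B1 = {a, b, e, f, h}  B2 = {a, d, e, f, h}  B3 = {a, d, f, g, h}  B4 = {a, c, d, e, h}
Tree: B1–B2, B2–B3, B2–B4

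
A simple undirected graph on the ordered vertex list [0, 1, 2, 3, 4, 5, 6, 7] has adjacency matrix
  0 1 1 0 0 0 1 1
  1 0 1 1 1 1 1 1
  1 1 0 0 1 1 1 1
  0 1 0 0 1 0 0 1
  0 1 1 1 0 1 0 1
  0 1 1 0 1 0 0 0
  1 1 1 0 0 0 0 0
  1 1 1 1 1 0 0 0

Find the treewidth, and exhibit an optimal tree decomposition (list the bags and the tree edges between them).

Treewidth 3.
One such decomposition:
Bags: B1 = {1, 2, 4, 5}  B2 = {1, 2, 4, 7}  B3 = {0, 1, 2, 7}  B4 = {1, 3, 4, 7}  B5 = {0, 1, 2, 6}
Tree: B1–B2, B2–B3, B2–B4, B3–B5

The largest bag has 4 vertices, giving width 3; this decomposition certifies tw(G) ≤ 3. Conversely, {0, 1, 2, 6} is a clique of size 4, and the vertices of any clique must share a bag in every tree decomposition; so some bag has ≥ 4 vertices and tw(G) ≥ 3. The upper and lower bounds meet at 3, so that is the treewidth.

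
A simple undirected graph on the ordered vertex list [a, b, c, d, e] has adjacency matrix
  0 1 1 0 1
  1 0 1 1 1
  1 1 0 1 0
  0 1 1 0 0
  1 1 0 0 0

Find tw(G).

2

A width-2 tree decomposition is:
Bags: B1 = {a, b, c}  B2 = {a, b, e}  B3 = {b, c, d}
Tree: B1–B2, B1–B3
The largest bag has 3 vertices, giving width 2; this decomposition certifies tw(G) ≤ 2. Conversely, {a, b, e} is a clique of size 3, and the vertices of any clique must share a bag in every tree decomposition; so some bag has ≥ 3 vertices and tw(G) ≥ 2. Therefore the treewidth is 2.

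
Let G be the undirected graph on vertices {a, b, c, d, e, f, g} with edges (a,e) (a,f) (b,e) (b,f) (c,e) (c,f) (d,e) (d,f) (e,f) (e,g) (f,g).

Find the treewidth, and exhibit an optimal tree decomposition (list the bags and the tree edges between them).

Treewidth 2.
One optimal decomposition is:
Bags: B1 = {d, e, f}  B2 = {c, e, f}  B3 = {e, f, g}  B4 = {a, e, f}  B5 = {b, e, f}
Tree: B1–B2, B2–B3, B1–B4, B4–B5

Each bag holds 3 vertices, so the decomposition has width 2, which upper-bounds the treewidth. On the other hand G contains the 3-clique {d, e, f}. A clique must lie in a single bag of any decomposition, so no decomposition can have width below 2. Therefore the treewidth is 2.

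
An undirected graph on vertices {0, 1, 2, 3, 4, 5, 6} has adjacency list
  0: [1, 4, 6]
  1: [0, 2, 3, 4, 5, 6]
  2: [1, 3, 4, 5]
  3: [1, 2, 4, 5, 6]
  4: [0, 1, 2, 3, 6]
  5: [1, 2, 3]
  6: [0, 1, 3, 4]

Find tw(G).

A width-3 tree decomposition is:
Bags: B1 = {1, 3, 4, 6}  B2 = {1, 2, 3, 4}  B3 = {1, 2, 3, 5}  B4 = {0, 1, 4, 6}
Tree: B1–B2, B2–B3, B1–B4
Each bag holds 4 vertices, so the decomposition has width 3, which upper-bounds the treewidth. Conversely, {0, 1, 4, 6} is a clique of size 4, and the vertices of any clique must share a bag in every tree decomposition; so some bag has ≥ 4 vertices and tw(G) ≥ 3. Combining the bounds, tw(G) = 3.

3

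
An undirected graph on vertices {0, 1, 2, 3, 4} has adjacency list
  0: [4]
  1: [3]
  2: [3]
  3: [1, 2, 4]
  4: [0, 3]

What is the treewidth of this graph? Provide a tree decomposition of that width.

Treewidth 1.
Bags: B1 = {2, 3}  B2 = {3, 4}  B3 = {0, 4}  B4 = {1, 3}
Tree: B1–B2, B2–B3, B1–B4

The largest bag has 2 vertices, giving width 1; this decomposition certifies tw(G) ≤ 1. Since G has at least one edge (e.g. 3–2), it is not an edgeless graph, so tw(G) ≥ 1. Therefore the treewidth is 1.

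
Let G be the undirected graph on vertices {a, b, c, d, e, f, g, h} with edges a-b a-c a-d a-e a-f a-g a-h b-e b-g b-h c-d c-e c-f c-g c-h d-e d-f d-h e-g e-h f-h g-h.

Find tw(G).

A width-4 tree decomposition is:
Bags: B1 = {a, c, d, e, h}  B2 = {a, c, e, g, h}  B3 = {a, b, e, g, h}  B4 = {a, c, d, f, h}
Tree: B1–B2, B2–B3, B1–B4
Every bag has size at most 5, so the width is 5 − 1 = 4 and tw(G) ≤ 4. For the lower bound, the 5 vertices {a, c, d, e, h} are pairwise adjacent, and any tree decomposition puts a clique entirely inside one bag — forcing width ≥ 4. The upper and lower bounds meet at 4, so that is the treewidth.

4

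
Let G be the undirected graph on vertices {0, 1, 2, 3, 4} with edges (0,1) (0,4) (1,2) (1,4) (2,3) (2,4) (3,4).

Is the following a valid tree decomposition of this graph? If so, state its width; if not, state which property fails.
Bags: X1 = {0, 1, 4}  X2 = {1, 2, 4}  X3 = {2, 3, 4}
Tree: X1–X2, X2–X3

Yes; width 2.

Every vertex of G appears in some bag (union = {0, 1, 2, 3, 4}); every edge is covered by a bag; and for each vertex v the set of bags containing v is connected in the bag tree. The decomposition is therefore valid. The largest bag has 3 vertices, so the width is 2.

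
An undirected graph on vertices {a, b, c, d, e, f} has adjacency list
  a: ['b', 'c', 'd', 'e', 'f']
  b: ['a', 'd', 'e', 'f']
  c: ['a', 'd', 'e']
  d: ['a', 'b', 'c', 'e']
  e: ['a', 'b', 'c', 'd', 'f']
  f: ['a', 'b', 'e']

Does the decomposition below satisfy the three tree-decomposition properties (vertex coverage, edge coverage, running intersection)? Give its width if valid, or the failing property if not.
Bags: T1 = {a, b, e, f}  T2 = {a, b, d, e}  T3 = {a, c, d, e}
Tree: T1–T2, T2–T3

Yes; width 3.

Every vertex of G appears in some bag (union = {a, b, c, d, e, f}); every edge is covered by a bag; and for each vertex v the set of bags containing v is connected in the bag tree. The decomposition is therefore valid. The largest bag has 4 vertices, so the width is 3.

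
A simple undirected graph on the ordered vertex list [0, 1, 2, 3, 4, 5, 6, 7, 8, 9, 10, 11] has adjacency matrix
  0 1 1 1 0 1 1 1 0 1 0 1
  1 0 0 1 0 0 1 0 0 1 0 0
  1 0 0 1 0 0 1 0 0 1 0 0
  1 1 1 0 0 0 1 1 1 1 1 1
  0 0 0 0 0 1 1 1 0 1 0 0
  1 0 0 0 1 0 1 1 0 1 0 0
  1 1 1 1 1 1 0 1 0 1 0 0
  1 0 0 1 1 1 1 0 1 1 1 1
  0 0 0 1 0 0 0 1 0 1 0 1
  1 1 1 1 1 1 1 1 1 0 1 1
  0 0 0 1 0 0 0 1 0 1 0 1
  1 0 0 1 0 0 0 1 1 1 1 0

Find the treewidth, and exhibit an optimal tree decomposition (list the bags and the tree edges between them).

Treewidth 4.
One such decomposition:
Bags: B1 = {0, 3, 7, 9, 11}  B2 = {3, 7, 8, 9, 11}  B3 = {3, 7, 9, 10, 11}  B4 = {0, 3, 6, 7, 9}  B5 = {0, 5, 6, 7, 9}  B6 = {0, 2, 3, 6, 9}  B7 = {4, 5, 6, 7, 9}  B8 = {0, 1, 3, 6, 9}
Tree: B1–B2, B1–B3, B1–B4, B4–B5, B4–B6, B5–B7, B4–B8

Each bag holds 5 vertices, so the decomposition has width 4, which upper-bounds the treewidth. On the other hand G contains the 5-clique {0, 3, 7, 9, 11}. A clique must lie in a single bag of any decomposition, so no decomposition can have width below 4. The upper and lower bounds meet at 4, so that is the treewidth.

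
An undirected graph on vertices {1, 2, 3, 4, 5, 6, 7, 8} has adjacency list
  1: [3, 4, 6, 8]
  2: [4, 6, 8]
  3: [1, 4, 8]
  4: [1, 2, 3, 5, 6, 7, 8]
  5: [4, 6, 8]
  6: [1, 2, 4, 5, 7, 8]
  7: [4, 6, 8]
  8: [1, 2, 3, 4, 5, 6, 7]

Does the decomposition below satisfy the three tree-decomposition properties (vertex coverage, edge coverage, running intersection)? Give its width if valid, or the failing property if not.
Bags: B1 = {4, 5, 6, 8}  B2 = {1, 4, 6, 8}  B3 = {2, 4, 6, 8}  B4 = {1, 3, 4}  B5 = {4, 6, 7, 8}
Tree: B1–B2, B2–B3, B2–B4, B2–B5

No — edge (8,3) lies in no bag.

A tree decomposition must satisfy three properties: every vertex lies in some bag; for every edge, both endpoints lie together in some bag; and for every vertex, the bags containing it form a connected subtree. Here edge (8,3) lies in no bag, so the decomposition is invalid.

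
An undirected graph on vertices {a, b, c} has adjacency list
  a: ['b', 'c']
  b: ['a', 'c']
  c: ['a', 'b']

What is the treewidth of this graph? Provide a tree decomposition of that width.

Treewidth 2.
One such decomposition:
Bags: B1 = {a, b, c}
Tree: (single bag)

A single bag containing all 3 vertices is trivially a valid decomposition of width 2. Conversely, {a, b, c} is a clique of size 3, and the vertices of any clique must share a bag in every tree decomposition; so some bag has ≥ 3 vertices and tw(G) ≥ 2. The upper and lower bounds meet at 2, so that is the treewidth.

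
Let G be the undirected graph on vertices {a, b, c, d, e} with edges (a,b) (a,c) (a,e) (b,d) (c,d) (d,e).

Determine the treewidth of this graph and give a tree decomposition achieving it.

Treewidth 2.
One optimal decomposition is:
Bags: B1 = {a, b, d}  B2 = {a, c, d}  B3 = {a, d, e}
Tree: B1–B2, B2–B3

The largest bag has 3 vertices, giving width 2; this decomposition certifies tw(G) ≤ 2. The edges b–a–c–d–b form a cycle, so G is not a tree and its treewidth is at least 2. Therefore the treewidth is 2.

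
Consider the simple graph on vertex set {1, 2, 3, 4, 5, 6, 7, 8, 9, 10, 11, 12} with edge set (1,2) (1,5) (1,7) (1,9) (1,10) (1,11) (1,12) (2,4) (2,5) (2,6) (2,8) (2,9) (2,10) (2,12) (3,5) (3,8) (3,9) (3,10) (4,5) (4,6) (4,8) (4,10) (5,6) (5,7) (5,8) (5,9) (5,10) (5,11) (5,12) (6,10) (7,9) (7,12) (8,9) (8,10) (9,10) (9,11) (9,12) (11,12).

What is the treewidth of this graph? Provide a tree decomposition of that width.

Treewidth 4.
One such decomposition:
Bags: B1 = {2, 5, 8, 9, 10}  B2 = {2, 4, 5, 8, 10}  B3 = {2, 4, 5, 6, 10}  B4 = {1, 2, 5, 9, 10}  B5 = {3, 5, 8, 9, 10}  B6 = {1, 2, 5, 9, 12}  B7 = {1, 5, 7, 9, 12}  B8 = {1, 5, 9, 11, 12}
Tree: B1–B2, B2–B3, B1–B4, B1–B5, B4–B6, B6–B7, B6–B8

Each bag holds 5 vertices, so the decomposition has width 4, which upper-bounds the treewidth. For the lower bound, the 5 vertices {2, 5, 8, 9, 10} are pairwise adjacent, and any tree decomposition puts a clique entirely inside one bag — forcing width ≥ 4. The upper and lower bounds meet at 4, so that is the treewidth.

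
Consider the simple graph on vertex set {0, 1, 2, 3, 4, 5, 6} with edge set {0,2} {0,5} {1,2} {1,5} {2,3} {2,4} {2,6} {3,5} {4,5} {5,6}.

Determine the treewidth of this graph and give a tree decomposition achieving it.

Treewidth 2.
One such decomposition:
Bags: B1 = {2, 5, 6}  B2 = {1, 2, 5}  B3 = {0, 2, 5}  B4 = {2, 4, 5}  B5 = {2, 3, 5}
Tree: B1–B2, B2–B3, B3–B4, B4–B5

Every bag has size at most 3, so the width is 3 − 1 = 2 and tw(G) ≤ 2. The edges 5–6–2–1–5 form a cycle, so G is not a tree and its treewidth is at least 2. Therefore the treewidth is 2.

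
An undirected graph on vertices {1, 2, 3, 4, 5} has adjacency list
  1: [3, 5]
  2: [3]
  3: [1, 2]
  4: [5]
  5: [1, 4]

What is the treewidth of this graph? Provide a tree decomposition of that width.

Treewidth 1.
Bags: B1 = {2, 3}  B2 = {1, 3}  B3 = {1, 5}  B4 = {4, 5}
Tree: B1–B2, B2–B3, B3–B4

Every bag has size at most 2, so the width is 2 − 1 = 1 and tw(G) ≤ 1. Since G has at least one edge (e.g. 2–3), it is not an edgeless graph, so tw(G) ≥ 1. Hence tw(G) = 1 exactly.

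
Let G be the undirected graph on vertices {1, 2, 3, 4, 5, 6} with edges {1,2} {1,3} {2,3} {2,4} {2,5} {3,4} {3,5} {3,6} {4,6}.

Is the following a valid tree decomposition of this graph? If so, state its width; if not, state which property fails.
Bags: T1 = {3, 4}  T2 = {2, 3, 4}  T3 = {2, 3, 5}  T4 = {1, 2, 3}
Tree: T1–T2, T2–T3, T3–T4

No — vertex 6 appears in no bag.

A tree decomposition must satisfy three properties: every vertex lies in some bag; for every edge, both endpoints lie together in some bag; and for every vertex, the bags containing it form a connected subtree. Here vertex 6 appears in no bag, so the decomposition is invalid.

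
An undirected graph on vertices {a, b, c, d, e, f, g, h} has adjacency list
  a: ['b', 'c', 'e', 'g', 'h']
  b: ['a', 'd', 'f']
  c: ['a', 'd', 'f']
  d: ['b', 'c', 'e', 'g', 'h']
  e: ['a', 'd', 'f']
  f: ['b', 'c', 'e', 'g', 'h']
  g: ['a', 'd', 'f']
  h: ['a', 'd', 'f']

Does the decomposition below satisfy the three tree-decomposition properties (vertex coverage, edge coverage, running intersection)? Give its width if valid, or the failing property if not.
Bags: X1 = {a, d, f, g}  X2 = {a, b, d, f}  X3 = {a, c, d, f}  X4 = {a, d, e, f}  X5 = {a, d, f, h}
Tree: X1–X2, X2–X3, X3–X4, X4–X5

Yes; width 3.

Every vertex of G appears in some bag (union = {a, b, c, d, e, f, g, h}); every edge is covered by a bag; and for each vertex v the set of bags containing v is connected in the bag tree. The decomposition is therefore valid. The largest bag has 4 vertices, so the width is 3.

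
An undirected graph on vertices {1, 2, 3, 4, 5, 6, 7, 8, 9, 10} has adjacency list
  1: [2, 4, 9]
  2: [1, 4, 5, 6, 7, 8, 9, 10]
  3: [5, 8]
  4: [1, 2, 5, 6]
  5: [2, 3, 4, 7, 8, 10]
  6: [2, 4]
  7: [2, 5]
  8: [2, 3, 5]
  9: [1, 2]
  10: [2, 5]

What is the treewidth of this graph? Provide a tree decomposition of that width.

Treewidth 2.
Bags: B1 = {1, 2, 4}  B2 = {2, 4, 5}  B3 = {2, 4, 6}  B4 = {2, 5, 8}  B5 = {2, 5, 10}  B6 = {2, 5, 7}  B7 = {1, 2, 9}  B8 = {3, 5, 8}
Tree: B1–B2, B1–B3, B2–B4, B2–B5, B5–B6, B1–B7, B4–B8

Each bag holds 3 vertices, so the decomposition has width 2, which upper-bounds the treewidth. For the lower bound, the 3 vertices {1, 2, 9} are pairwise adjacent, and any tree decomposition puts a clique entirely inside one bag — forcing width ≥ 2. The upper and lower bounds meet at 2, so that is the treewidth.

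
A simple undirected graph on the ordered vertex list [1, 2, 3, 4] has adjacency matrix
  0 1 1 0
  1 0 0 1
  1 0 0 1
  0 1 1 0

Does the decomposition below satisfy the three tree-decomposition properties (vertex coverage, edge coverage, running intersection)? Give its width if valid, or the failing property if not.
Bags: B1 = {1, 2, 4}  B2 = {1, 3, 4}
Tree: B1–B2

Every vertex of G appears in some bag (union = {1, 2, 3, 4}); every edge is covered by a bag; and for each vertex v the set of bags containing v is connected in the bag tree. The decomposition is therefore valid. The largest bag has 3 vertices, so the width is 2.

Yes; width 2.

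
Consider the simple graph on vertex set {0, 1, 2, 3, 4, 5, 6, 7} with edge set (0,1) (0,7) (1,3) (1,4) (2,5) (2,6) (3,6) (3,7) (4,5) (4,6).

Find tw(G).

A width-2 tree decomposition is:
Bags: B1 = {0, 1, 7}  B2 = {1, 3, 7}  B3 = {1, 3, 4}  B4 = {3, 4, 6}  B5 = {4, 5, 6}  B6 = {2, 5, 6}
Tree: B1–B2, B2–B3, B3–B4, B4–B5, B5–B6
Each bag holds 3 vertices, so the decomposition has width 2, which upper-bounds the treewidth. For the lower bound, G contains the cycle 0–7–3–1–0, so G is not a forest; only forests have treewidth ≤ 1, hence tw(G) ≥ 2. Hence tw(G) = 2 exactly.

2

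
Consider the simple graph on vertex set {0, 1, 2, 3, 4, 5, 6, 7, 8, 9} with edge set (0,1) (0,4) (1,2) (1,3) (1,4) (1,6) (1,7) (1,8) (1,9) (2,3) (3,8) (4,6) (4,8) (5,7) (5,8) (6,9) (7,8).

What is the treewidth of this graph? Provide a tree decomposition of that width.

Treewidth 2.
One such decomposition:
Bags: B1 = {1, 7, 8}  B2 = {5, 7, 8}  B3 = {1, 4, 8}  B4 = {1, 4, 6}  B5 = {1, 6, 9}  B6 = {1, 3, 8}  B7 = {0, 1, 4}  B8 = {1, 2, 3}
Tree: B1–B2, B1–B3, B3–B4, B4–B5, B3–B6, B3–B7, B6–B8

Every bag has size at most 3, so the width is 3 − 1 = 2 and tw(G) ≤ 2. Conversely, {1, 2, 3} is a clique of size 3, and the vertices of any clique must share a bag in every tree decomposition; so some bag has ≥ 3 vertices and tw(G) ≥ 2. Combining the bounds, tw(G) = 2.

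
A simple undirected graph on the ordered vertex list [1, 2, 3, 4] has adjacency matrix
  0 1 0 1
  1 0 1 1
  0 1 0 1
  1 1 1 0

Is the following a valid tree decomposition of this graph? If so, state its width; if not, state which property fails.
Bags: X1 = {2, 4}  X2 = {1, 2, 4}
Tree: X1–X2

No — vertex 3 appears in no bag.

A tree decomposition must satisfy three properties: every vertex lies in some bag; for every edge, both endpoints lie together in some bag; and for every vertex, the bags containing it form a connected subtree. Here vertex 3 appears in no bag, so the decomposition is invalid.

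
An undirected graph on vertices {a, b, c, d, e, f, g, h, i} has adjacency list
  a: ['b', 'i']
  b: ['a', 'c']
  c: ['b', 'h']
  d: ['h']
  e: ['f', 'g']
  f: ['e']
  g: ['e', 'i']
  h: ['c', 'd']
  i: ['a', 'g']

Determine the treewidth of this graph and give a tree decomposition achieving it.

Treewidth 1.
Bags: B1 = {e, f}  B2 = {e, g}  B3 = {g, i}  B4 = {a, i}  B5 = {a, b}  B6 = {b, c}  B7 = {c, h}  B8 = {d, h}
Tree: B1–B2, B2–B3, B3–B4, B4–B5, B5–B6, B6–B7, B7–B8

Every bag has size at most 2, so the width is 2 − 1 = 1 and tw(G) ≤ 1. G has an edge, so its treewidth is at least 1. Combining the bounds, tw(G) = 1.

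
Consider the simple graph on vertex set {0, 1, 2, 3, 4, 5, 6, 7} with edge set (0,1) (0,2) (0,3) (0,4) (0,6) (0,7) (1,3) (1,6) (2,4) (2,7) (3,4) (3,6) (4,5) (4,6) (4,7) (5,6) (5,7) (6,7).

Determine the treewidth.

3

A width-3 tree decomposition is:
Bags: B1 = {0, 3, 4, 6}  B2 = {0, 4, 6, 7}  B3 = {0, 2, 4, 7}  B4 = {4, 5, 6, 7}  B5 = {0, 1, 3, 6}
Tree: B1–B2, B2–B3, B2–B4, B1–B5
Every bag has size at most 4, so the width is 4 − 1 = 3 and tw(G) ≤ 3. On the other hand G contains the 4-clique {0, 1, 3, 6}. A clique must lie in a single bag of any decomposition, so no decomposition can have width below 3. Therefore the treewidth is 3.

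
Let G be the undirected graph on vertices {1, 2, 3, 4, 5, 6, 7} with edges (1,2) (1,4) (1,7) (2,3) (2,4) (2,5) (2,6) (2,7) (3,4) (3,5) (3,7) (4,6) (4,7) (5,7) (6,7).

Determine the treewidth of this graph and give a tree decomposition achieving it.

Treewidth 3.
One such decomposition:
Bags: B1 = {2, 3, 4, 7}  B2 = {2, 4, 6, 7}  B3 = {1, 2, 4, 7}  B4 = {2, 3, 5, 7}
Tree: B1–B2, B1–B3, B1–B4

Each bag holds 4 vertices, so the decomposition has width 3, which upper-bounds the treewidth. For the lower bound, the 4 vertices {1, 2, 4, 7} are pairwise adjacent, and any tree decomposition puts a clique entirely inside one bag — forcing width ≥ 3. Hence tw(G) = 3 exactly.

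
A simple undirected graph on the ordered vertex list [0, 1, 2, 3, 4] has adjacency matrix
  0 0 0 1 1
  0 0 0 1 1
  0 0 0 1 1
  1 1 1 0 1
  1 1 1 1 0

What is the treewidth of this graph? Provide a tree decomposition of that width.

Every bag has size at most 3, so the width is 3 − 1 = 2 and tw(G) ≤ 2. For the lower bound, the 3 vertices {0, 3, 4} are pairwise adjacent, and any tree decomposition puts a clique entirely inside one bag — forcing width ≥ 2. Therefore the treewidth is 2.

Treewidth 2.
Bags: B1 = {0, 3, 4}  B2 = {1, 3, 4}  B3 = {2, 3, 4}
Tree: B1–B2, B1–B3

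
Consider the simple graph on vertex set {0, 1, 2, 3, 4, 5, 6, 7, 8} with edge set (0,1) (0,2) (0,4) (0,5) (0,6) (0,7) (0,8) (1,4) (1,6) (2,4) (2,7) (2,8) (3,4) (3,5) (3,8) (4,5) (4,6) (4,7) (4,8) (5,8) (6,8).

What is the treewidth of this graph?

A width-3 tree decomposition is:
Bags: B1 = {0, 4, 6, 8}  B2 = {0, 4, 5, 8}  B3 = {3, 4, 5, 8}  B4 = {0, 1, 4, 6}  B5 = {0, 2, 4, 8}  B6 = {0, 2, 4, 7}
Tree: B1–B2, B2–B3, B1–B4, B1–B5, B5–B6
Each bag holds 4 vertices, so the decomposition has width 3, which upper-bounds the treewidth. On the other hand G contains the 4-clique {0, 2, 4, 8}. A clique must lie in a single bag of any decomposition, so no decomposition can have width below 3. The upper and lower bounds meet at 3, so that is the treewidth.

3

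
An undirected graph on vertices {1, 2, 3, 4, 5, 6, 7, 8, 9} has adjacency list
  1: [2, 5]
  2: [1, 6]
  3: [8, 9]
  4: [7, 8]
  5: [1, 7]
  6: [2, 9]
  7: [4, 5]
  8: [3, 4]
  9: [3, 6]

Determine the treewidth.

A width-2 tree decomposition is:
Bags: B1 = {4, 5, 7}  B2 = {4, 5, 8}  B3 = {3, 5, 8}  B4 = {3, 5, 9}  B5 = {5, 6, 9}  B6 = {2, 5, 6}  B7 = {1, 2, 5}
Tree: B1–B2, B2–B3, B3–B4, B4–B5, B5–B6, B6–B7
The largest bag has 3 vertices, giving width 2; this decomposition certifies tw(G) ≤ 2. For the lower bound, G contains the cycle 5–7–4–8–3–9–6–2–1–5, so G is not a forest; only forests have treewidth ≤ 1, hence tw(G) ≥ 2. Therefore the treewidth is 2.

2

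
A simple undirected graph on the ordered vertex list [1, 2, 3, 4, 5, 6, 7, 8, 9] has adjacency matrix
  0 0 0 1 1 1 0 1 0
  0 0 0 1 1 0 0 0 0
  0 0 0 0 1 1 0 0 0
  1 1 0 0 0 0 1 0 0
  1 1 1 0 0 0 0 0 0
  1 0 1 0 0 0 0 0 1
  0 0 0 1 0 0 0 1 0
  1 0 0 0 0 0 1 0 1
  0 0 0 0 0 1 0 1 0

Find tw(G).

A width-3 tree decomposition is:
Bags: B1 = {4, 7, 8, 9}  B2 = {1, 4, 8, 9}  B3 = {1, 4, 6, 9}  B4 = {1, 2, 4, 6}  B5 = {1, 2, 5, 6}  B6 = {2, 3, 5, 6}
Tree: B1–B2, B2–B3, B3–B4, B4–B5, B5–B6
Every bag has size at most 4, so the width is 4 − 1 = 3 and tw(G) ≤ 3. For the lower bound: the 4 vertex sets {7,8,9}, {4}, {1}, {2,3,5,6} are disjoint, each induces a connected subgraph, and every pair is joined by at least one edge of G. Contracting each set to a single vertex therefore yields K_{4} as a minor, and since treewidth is minor-monotone, tw(G) ≥ tw(K_{4}) = 3. The upper and lower bounds meet at 3, so that is the treewidth.

3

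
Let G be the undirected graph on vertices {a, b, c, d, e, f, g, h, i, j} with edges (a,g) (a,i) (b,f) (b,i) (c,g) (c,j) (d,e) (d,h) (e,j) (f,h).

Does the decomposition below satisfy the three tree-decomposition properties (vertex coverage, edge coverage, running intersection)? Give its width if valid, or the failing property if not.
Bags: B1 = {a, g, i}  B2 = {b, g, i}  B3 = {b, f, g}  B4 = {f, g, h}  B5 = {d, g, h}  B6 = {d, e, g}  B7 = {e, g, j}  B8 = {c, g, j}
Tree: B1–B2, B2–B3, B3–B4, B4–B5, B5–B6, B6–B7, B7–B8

Vertex coverage: the bags together contain {a, b, c, d, e, f, g, h, i, j}, the full vertex set. Edge coverage: each edge of G has both endpoints in at least one bag. Running intersection: for every vertex, the bags containing it form a connected subtree. All three properties hold, so this is a valid tree decomposition of width max|bag| − 1 = 2, and hence tw(G) ≤ 2.

Yes; width 2.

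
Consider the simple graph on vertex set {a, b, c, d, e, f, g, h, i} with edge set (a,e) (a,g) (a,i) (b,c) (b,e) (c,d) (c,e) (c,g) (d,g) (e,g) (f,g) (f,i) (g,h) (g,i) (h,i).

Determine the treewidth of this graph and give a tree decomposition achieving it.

The largest bag has 3 vertices, giving width 2; this decomposition certifies tw(G) ≤ 2. On the other hand G contains the 3-clique {c, d, g}. A clique must lie in a single bag of any decomposition, so no decomposition can have width below 2. Hence tw(G) = 2 exactly.

Treewidth 2.
Bags: B1 = {a, g, i}  B2 = {f, g, i}  B3 = {a, e, g}  B4 = {g, h, i}  B5 = {c, e, g}  B6 = {c, d, g}  B7 = {b, c, e}
Tree: B1–B2, B1–B3, B1–B4, B3–B5, B5–B6, B5–B7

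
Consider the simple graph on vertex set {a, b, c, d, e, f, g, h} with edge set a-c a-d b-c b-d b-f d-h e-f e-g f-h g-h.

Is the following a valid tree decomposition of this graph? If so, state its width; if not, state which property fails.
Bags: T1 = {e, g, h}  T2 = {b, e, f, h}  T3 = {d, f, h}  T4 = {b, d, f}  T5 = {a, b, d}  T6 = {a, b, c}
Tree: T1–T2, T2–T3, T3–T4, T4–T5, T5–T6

A tree decomposition must satisfy three properties: every vertex lies in some bag; for every edge, both endpoints lie together in some bag; and for every vertex, the bags containing it form a connected subtree. Here bags containing vertex b are not connected in the tree, so the decomposition is invalid.

No — bags containing vertex b are not connected in the tree.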